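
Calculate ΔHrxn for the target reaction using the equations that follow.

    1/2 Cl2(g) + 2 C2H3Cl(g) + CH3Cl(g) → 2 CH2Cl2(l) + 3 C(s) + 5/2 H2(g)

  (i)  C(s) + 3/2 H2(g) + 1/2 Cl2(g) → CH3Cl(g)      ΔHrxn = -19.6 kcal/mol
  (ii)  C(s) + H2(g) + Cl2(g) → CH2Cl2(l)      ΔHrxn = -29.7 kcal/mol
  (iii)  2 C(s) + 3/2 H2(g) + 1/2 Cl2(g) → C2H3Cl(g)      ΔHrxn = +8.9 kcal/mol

ΔHrxn = -57.6 kcal/mol

(i) reversed: +19.6 kcal/mol
(ii) × 2: (2)·(-29.7) = -59.4 kcal/mol
(iii) reversed and × 2: (-2)·(+8.9) = -17.8 kcal/mol
By Hess's law, ΔHrxn = (+19.6) + (-59.4) + (-17.8) = -57.6 kcal/mol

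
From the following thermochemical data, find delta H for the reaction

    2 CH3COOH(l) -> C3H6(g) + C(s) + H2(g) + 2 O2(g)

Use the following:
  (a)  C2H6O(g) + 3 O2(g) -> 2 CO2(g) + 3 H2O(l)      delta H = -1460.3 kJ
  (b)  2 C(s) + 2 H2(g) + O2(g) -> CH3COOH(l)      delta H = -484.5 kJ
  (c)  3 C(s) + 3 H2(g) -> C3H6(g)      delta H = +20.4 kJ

(a): not needed.
(b) reversed and × 2: (-2)·(-484.5) = +969.0 kJ
(c) as written: +20.4 kJ
Summing the manipulated equations, delta H = (-2)·(-484.5) + (1)·(+20.4) = 989.4 kJ

delta H = 989.4 kJ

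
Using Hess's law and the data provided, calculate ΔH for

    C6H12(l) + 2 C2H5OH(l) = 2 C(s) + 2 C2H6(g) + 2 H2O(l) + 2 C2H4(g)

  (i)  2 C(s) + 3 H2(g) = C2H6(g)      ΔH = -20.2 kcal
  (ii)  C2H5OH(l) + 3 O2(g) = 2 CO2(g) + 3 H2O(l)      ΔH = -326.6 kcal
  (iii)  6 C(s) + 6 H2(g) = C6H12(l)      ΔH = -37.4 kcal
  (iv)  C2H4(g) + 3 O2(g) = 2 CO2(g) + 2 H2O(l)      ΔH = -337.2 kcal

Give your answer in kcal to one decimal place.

(i) × 2: (2)·(-20.2) = -40.4 kcal
(ii) × 2: (2)·(-326.6) = -653.2 kcal
(iii) reversed: +37.4 kcal
(iv) reversed and × 2: (-2)·(-337.2) = +674.4 kcal
ΔH = (2)·(-20.2) + (2)·(-326.6) + (-1)·(-37.4) + (-2)·(-337.2) = 18.2 kcal

ΔH = 18.2 kcal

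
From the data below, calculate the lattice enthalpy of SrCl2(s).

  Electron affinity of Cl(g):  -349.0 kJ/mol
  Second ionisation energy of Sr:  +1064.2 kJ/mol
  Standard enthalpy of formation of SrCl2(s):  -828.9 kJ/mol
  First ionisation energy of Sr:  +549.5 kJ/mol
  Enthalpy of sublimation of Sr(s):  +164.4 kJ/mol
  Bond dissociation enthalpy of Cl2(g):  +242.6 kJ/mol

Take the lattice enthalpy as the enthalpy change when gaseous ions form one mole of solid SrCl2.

U = -2151.6 kJ/mol

ΔHf° = 1·ΔHsub + 1·(ΣIE) + 1·D(Cl2) + 2·EA + U
-828.9 = 1·(+164.4) + 1·(+1613.7) + 1·(+242.6) + 2·(-349.0) + U
U = -828.9 − (+1322.7) = -2151.6 kJ/mol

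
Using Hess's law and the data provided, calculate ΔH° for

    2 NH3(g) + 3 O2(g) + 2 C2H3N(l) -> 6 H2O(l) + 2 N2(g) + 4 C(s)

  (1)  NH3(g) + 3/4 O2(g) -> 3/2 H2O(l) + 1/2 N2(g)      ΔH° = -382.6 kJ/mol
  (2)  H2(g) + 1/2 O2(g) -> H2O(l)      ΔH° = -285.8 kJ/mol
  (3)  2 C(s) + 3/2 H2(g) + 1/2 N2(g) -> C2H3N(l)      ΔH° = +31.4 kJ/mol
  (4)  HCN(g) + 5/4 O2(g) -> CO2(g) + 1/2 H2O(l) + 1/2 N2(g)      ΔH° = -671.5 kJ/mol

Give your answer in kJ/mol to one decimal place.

ΔH° = -1685.4 kJ/mol

(1) × 2 (×2 to match 2 NH3(g) in the target): (2)·(-382.6) = -765.2 kJ/mol
(2) × 3: (3)·(-285.8) = -857.4 kJ/mol
(3) reversed and × 2 (reverse to put C2H3N(l) on the reactant side; ×2 to match 2 C2H3N(l) in the target): (-2)·(+31.4) = -62.8 kJ/mol
(4): not needed (CO2(g) appears nowhere else).
Summing the manipulated equations, ΔH° = (2)·(-382.6) + (3)·(-285.8) + (-2)·(+31.4) = -1685.4 kJ/mol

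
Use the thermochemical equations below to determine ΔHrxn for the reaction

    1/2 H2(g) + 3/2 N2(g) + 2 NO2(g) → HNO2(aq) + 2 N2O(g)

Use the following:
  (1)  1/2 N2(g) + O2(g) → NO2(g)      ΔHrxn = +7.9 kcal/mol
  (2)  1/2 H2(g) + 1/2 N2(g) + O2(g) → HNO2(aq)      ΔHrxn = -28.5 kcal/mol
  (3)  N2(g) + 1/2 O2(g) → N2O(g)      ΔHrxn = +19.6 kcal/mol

(1) reversed and × 2: (-2)·(+7.9) = -15.8 kcal/mol
(2) as written: -28.5 kcal/mol
(3) × 2: (2)·(+19.6) = +39.2 kcal/mol
Since enthalpy is a state function, ΔHrxn = (-15.8) + (-28.5) + (+39.2) = -5.1 kcal/mol

ΔHrxn = -5.1 kcal/mol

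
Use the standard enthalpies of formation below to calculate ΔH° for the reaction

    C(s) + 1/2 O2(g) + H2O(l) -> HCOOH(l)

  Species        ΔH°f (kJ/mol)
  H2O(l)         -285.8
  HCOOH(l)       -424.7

ΔH°rxn = Σ nΔHf°(products) − Σ nΔHf°(reactants).
Products: 1·(-424.7) = -424.7
Reactants: 1·(+0.0) + 1/2·(+0.0) + 1·(-285.8) = -285.8
ΔH° = (-424.7) − (-285.8) = -138.9 kJ/mol

ΔH° = -138.9 kJ/mol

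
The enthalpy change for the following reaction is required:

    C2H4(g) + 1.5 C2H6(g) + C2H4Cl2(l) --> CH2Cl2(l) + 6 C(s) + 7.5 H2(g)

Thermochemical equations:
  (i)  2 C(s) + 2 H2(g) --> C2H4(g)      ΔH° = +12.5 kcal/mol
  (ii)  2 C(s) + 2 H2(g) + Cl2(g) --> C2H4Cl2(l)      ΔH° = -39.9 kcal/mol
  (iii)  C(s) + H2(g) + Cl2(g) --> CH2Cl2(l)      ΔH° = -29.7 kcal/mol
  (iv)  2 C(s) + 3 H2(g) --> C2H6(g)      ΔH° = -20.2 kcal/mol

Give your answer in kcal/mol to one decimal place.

(i) reversed (reverse to put C2H4(g) on the reactant side): -12.5 kcal/mol
(ii) reversed (reverse to put C2H4Cl2(l) on the reactant side): +39.9 kcal/mol
(iii) as written (CH2Cl2(l) already on the product side): -29.7 kcal/mol
(iv) reversed and × 3/2 (C2H6(g) must end up as a reactant; ×3/2 to match 3/2 C2H6(g) in the target): (-3/2)·(-20.2) = +30.3 kcal/mol
Summing the manipulated equations, ΔH° = (-12.5) + (+39.9) + (-29.7) + (+30.3) = 28.0 kcal/mol

ΔH° = 28.0 kcal/mol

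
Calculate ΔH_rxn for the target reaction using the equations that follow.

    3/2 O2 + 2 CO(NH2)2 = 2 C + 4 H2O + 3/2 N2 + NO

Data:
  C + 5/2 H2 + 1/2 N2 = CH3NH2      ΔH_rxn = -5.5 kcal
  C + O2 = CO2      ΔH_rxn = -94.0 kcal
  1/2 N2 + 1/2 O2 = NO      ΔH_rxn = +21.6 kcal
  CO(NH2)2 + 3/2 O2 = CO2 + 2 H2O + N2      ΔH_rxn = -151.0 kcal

ΔH_rxn = -92.4 kcal

equation 1: not needed (CH3NH2 appears nowhere else).
equation 2 reversed and × 2: (-2)·(-94.0) = +188.0 kcal
equation 3 as written (NO already on the product side): +21.6 kcal
equation 4 × 2 (×2 to match 2 CO(NH2)2 in the target): (2)·(-151.0) = -302.0 kcal
ΔH_rxn = (-2)·(-94.0) + (1)·(+21.6) + (2)·(-151.0) = -92.4 kcal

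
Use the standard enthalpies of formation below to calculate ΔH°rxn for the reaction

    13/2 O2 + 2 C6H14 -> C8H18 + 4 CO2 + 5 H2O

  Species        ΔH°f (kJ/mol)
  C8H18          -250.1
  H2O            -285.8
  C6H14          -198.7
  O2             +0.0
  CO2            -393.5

Products: 1·(-250.1) + 4·(-393.5) + 5·(-285.8) = -3253.1
Reactants: 13/2·(+0.0) + 2·(-198.7) = -397.4
ΔH°rxn = (-3253.1) − (-397.4) = -2855.7 kJ/mol

ΔH°rxn = -2855.7 kJ/mol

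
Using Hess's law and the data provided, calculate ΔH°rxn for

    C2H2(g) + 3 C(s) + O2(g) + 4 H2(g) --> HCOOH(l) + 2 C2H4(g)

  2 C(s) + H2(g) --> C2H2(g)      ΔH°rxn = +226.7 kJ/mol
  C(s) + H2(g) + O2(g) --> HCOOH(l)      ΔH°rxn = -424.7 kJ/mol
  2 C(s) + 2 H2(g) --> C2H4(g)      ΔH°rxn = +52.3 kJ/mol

ΔH°rxn = -546.8 kJ/mol

equation 1 reversed: -226.7 kJ/mol
equation 2 as written: -424.7 kJ/mol
equation 3 × 2: (2)·(+52.3) = +104.6 kJ/mol
ΔH°rxn = (-1)·(+226.7) + (1)·(-424.7) + (2)·(+52.3) = -546.8 kJ/mol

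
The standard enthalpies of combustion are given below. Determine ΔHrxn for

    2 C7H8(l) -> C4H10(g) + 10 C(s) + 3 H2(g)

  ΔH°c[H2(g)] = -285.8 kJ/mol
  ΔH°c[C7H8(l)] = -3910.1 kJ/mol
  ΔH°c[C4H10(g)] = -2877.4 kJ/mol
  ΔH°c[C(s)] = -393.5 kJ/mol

ΔHrxn = -150.4 kJ/mol

With combustion enthalpies, reactants minus products:
= [2·(-3910.1)] − [1·(-2877.4) + 10·(-393.5) + 3·(-285.8)]
= -150.4 kJ/mol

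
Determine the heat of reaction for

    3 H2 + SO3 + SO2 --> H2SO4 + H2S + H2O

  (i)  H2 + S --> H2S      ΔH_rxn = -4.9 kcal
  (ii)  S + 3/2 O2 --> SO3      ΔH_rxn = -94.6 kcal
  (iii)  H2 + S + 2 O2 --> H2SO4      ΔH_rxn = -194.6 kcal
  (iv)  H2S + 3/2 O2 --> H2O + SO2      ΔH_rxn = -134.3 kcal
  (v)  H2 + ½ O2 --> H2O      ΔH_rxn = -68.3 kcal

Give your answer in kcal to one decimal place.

ΔH_rxn = -102.3 kcal

(i): not needed.
(ii) reversed (reverse to put SO3 on the reactant side): +94.6 kcal
(iii) as written (H2SO4 already on the product side): -194.6 kcal
(iv) reversed (SO2 must end up as a reactant): +134.3 kcal
(v) × 2: (2)·(-68.3) = -136.6 kcal
By Hess's law, ΔH_rxn = (-1)·(-94.6) + (1)·(-194.6) + (-1)·(-134.3) + (2)·(-68.3) = -102.3 kcal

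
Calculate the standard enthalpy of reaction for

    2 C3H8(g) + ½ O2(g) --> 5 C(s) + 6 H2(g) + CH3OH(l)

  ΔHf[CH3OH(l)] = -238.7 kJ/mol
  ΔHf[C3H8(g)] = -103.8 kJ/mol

ΔHrxn = -31.1 kJ/mol

ΔH°rxn = Σ nΔHf°(products) − Σ nΔHf°(reactants).
Products: 5·(+0.0) + 6·(+0.0) + 1·(-238.7) = -238.7
Reactants: 2·(-103.8) + 1/2·(+0.0) = -207.6
ΔHrxn = (-238.7) − (-207.6) = -31.1 kJ/mol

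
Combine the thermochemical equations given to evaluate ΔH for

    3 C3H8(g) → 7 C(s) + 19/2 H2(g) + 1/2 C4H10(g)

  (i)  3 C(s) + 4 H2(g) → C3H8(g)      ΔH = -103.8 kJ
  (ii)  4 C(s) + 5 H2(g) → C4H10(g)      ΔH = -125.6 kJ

ΔH = 248.6 kJ

(i) reversed and × 3: (-3)·(-103.8) = +311.4 kJ
(ii) × 1/2: (1/2)·(-125.6) = -62.8 kJ
Summing the manipulated equations, ΔH = (-3)·(-103.8) + (1/2)·(-125.6) = 248.6 kJ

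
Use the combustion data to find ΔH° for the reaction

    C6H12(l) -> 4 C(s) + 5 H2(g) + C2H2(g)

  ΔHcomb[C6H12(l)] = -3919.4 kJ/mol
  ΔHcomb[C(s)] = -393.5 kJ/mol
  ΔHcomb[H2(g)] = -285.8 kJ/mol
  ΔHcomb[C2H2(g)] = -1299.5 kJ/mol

With combustion enthalpies, reactants minus products:
= [1·(-3919.4)] − [4·(-393.5) + 5·(-285.8) + 1·(-1299.5)]
= 383.1 kJ/mol

ΔH° = 383.1 kJ/mol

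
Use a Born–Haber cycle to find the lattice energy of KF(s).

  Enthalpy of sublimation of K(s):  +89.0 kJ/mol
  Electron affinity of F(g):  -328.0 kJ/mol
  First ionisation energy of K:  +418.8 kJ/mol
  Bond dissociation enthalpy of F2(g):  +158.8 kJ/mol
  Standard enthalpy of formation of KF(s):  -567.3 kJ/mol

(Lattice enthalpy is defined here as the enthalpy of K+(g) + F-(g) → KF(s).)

ΔHf° = 1·ΔHsub + 1·(ΣIE) + 1/2·D(F2) + 1·EA + U
-567.3 = 1·(+89.0) + 1·(+418.8) + 1/2·(+158.8) + 1·(-328.0) + U
U = -567.3 − (+259.2) = -826.5 kJ/mol

U = -826.5 kJ/mol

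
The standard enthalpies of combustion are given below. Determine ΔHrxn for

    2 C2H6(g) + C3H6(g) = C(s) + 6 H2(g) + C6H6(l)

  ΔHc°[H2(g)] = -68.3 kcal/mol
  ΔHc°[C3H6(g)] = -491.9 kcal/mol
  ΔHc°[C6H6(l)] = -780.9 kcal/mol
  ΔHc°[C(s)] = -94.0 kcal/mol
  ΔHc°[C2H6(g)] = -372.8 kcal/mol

ΔHrxn = 47.2 kcal/mol

Using ΔH = Σ nΔHc°(reactants) − Σ nΔHc°(products):
= [2·(-372.8) + 1·(-491.9)] − [1·(-94.0) + 6·(-68.3) + 1·(-780.9)]
= 47.2 kcal/mol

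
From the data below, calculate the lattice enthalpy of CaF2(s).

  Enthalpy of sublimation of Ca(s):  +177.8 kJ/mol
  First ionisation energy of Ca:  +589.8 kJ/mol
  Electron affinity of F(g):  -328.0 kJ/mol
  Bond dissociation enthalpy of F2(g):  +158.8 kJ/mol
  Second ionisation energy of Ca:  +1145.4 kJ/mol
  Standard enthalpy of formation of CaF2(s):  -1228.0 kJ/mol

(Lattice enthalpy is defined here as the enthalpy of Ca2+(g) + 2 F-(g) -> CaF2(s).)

U = -2643.8 kJ/mol

ΔHf° = 1·ΔHsub + 1·(ΣIE) + 1·D(F2) + 2·EA + U
-1228.0 = 1·(+177.8) + 1·(+1735.2) + 1·(+158.8) + 2·(-328.0) + U
U = -1228.0 − (+1415.8) = -2643.8 kJ/mol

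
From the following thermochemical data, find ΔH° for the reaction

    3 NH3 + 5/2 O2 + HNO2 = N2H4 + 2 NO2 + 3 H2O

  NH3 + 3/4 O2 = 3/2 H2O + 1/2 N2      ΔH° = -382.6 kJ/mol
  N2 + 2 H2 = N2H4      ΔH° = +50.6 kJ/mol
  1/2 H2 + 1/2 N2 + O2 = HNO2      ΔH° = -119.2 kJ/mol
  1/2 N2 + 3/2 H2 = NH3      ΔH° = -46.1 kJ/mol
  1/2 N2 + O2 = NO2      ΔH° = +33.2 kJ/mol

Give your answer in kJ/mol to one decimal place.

ΔH° = -482.9 kJ/mol

equation 1 × 2 (scale by 2 for the 3 H2O): (2)·(-382.6) = -765.2 kJ/mol
equation 2 as written (N2H4 already on the product side): +50.6 kJ/mol
equation 3 reversed (reverse to put HNO2 on the reactant side): +119.2 kJ/mol
equation 4 reversed: +46.1 kJ/mol
equation 5 × 2 (scale by 2 for the 2 NO2): (2)·(+33.2) = +66.4 kJ/mol
By Hess's law, ΔH° = (2)·(-382.6) + (1)·(+50.6) + (-1)·(-119.2) + (-1)·(-46.1) + (2)·(+33.2) = -482.9 kJ/mol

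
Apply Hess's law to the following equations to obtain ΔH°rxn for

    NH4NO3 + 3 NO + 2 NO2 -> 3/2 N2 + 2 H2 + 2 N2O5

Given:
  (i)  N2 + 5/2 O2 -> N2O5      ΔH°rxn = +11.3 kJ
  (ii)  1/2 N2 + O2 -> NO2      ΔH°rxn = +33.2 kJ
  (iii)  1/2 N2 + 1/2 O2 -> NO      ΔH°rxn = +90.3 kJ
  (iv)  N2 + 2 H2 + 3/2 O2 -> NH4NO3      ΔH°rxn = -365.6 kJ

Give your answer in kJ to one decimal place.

(i) × 2 (×2 to match 2 N2O5 in the target): (2)·(+11.3) = +22.6 kJ
(ii) reversed and × 2 (reverse to put NO2 on the reactant side; scale by 2 for the 2 NO2): (-2)·(+33.2) = -66.4 kJ
(iii) reversed and × 3 (NO must end up as a reactant; ×3 to match 3 NO in the target): (-3)·(+90.3) = -270.9 kJ
(iv) reversed (reverse to put NH4NO3 on the reactant side): +365.6 kJ
Summing the manipulated equations, ΔH°rxn = (+22.6) + (-66.4) + (-270.9) + (+365.6) = 50.9 kJ

ΔH°rxn = 50.9 kJ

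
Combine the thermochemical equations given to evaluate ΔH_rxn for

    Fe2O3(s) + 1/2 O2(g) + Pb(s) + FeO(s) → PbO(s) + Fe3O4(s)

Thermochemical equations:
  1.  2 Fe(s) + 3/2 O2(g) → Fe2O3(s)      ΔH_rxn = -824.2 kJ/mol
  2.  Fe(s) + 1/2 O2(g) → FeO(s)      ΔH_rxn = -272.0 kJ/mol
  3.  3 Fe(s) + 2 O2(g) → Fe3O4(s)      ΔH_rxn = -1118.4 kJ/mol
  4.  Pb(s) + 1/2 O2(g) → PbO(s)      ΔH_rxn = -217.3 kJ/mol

eq. 1 reversed (reverse to put Fe2O3(s) on the reactant side): +824.2 kJ/mol
eq. 2 reversed (reverse to put FeO(s) on the reactant side): +272.0 kJ/mol
eq. 3 as written (Fe3O4(s) already on the product side): -1118.4 kJ/mol
eq. 4 as written (PbO(s) already on the product side): -217.3 kJ/mol
ΔH_rxn = (+824.2) + (+272.0) + (-1118.4) + (-217.3) = -239.5 kJ/mol

ΔH_rxn = -239.5 kJ/mol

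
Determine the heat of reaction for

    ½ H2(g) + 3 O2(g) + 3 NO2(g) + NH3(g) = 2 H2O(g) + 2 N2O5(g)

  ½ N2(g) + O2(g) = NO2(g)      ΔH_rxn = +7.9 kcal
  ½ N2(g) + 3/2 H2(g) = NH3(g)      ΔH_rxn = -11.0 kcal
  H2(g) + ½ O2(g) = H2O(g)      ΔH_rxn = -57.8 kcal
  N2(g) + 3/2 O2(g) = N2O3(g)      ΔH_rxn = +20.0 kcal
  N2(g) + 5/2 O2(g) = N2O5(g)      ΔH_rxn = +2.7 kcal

ΔH_rxn = -122.9 kcal

equation 1 reversed and × 3 (NO2(g) must end up as a reactant; ×3 to match 3 NO2(g) in the target): (-3)·(+7.9) = -23.7 kcal
equation 2 reversed (NH3(g) must end up as a reactant): +11.0 kcal
equation 3 × 2 (scale by 2 for the 2 H2O(g)): (2)·(-57.8) = -115.6 kcal
equation 4: not needed (N2O3(g) appears nowhere else).
equation 5 × 2 (scale by 2 for the 2 N2O5(g)): (2)·(+2.7) = +5.4 kcal
ΔH_rxn = (-23.7) + (+11.0) + (-115.6) + (+5.4) = -122.9 kcal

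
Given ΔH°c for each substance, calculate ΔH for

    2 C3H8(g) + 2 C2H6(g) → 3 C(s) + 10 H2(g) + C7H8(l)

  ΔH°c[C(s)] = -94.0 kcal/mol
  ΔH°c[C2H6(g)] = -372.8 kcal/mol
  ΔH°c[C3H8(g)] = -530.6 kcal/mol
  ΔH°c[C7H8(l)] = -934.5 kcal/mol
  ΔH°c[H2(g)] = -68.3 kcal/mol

With combustion enthalpies, reactants minus products:
= [2·(-530.6) + 2·(-372.8)] − [3·(-94.0) + 10·(-68.3) + 1·(-934.5)]
= 92.7 kcal/mol

ΔH = 92.7 kcal/mol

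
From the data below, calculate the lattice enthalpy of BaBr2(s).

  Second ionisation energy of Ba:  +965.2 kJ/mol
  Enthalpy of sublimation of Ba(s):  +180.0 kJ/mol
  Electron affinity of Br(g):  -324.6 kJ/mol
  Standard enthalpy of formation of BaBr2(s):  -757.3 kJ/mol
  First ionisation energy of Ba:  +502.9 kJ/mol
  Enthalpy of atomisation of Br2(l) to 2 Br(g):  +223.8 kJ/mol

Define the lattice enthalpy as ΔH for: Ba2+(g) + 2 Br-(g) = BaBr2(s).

U = -1980.0 kJ/mol

ΔHf° = 1·ΔHsub + 1·(ΣIE) + 1·D(Br2) + 2·EA + U
-757.3 = 1·(+180.0) + 1·(+1468.1) + 1·(+223.8) + 2·(-324.6) + U
U = -757.3 − (+1222.7) = -1980.0 kJ/mol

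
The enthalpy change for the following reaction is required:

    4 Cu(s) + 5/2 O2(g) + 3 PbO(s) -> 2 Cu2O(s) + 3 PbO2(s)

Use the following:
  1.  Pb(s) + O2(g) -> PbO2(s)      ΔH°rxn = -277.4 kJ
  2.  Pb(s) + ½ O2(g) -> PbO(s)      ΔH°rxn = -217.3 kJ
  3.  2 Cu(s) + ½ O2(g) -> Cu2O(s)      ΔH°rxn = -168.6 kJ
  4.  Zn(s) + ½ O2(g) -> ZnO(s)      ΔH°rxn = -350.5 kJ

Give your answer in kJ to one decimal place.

ΔH°rxn = -517.5 kJ

eq. 1 × 3 (scale by 3 for the 3 PbO2(s)): (3)·(-277.4) = -832.2 kJ
eq. 2 reversed and × 3 (reverse to put PbO(s) on the reactant side; scale by 3 for the 3 PbO(s)): (-3)·(-217.3) = +651.9 kJ
eq. 3 × 2 (×2 to match 2 Cu2O(s) in the target): (2)·(-168.6) = -337.2 kJ
eq. 4: not needed (Zn(s) appears nowhere else).
ΔH°rxn = (3)·(-277.4) + (-3)·(-217.3) + (2)·(-168.6) = -517.5 kJ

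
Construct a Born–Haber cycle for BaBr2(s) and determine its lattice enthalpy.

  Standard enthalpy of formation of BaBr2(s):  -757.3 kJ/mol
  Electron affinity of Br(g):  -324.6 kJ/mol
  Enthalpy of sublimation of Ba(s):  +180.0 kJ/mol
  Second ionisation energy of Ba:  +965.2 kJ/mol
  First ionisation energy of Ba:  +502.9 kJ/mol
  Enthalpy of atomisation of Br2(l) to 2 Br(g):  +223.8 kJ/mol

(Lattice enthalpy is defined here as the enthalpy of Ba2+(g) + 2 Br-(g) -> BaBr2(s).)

ΔHf° = 1·ΔHsub + 1·(ΣIE) + 1·D(Br2) + 2·EA + U
-757.3 = 1·(+180.0) + 1·(+1468.1) + 1·(+223.8) + 2·(-324.6) + U
U = -757.3 − (+1222.7) = -1980.0 kJ/mol

U = -1980.0 kJ/mol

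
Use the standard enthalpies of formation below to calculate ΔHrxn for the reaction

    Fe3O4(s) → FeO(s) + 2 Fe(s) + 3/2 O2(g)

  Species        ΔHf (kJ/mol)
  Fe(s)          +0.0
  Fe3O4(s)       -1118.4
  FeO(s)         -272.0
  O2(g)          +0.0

Products: 1·(-272.0) + 2·(+0.0) + 3/2·(+0.0) = -272.0
Reactants: 1·(-1118.4) = -1118.4
ΔHrxn = (-272.0) − (-1118.4) = 846.4 kJ/mol

ΔHrxn = 846.4 kJ/mol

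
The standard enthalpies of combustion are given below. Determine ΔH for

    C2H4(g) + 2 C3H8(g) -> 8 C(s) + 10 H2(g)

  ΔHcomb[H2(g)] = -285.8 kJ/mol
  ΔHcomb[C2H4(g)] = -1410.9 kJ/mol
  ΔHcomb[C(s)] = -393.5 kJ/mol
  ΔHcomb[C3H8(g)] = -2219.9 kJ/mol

ΔH = 155.3 kJ/mol

With combustion enthalpies, reactants minus products:
= [1·(-1410.9) + 2·(-2219.9)] − [8·(-393.5) + 10·(-285.8)]
= 155.3 kJ/mol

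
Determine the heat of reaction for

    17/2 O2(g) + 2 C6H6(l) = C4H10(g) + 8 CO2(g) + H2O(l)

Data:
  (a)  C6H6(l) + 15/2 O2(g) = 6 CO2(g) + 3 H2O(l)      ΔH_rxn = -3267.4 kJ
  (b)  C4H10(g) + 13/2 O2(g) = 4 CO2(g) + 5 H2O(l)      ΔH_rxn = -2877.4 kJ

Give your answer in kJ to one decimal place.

ΔH_rxn = -3657.4 kJ

(a) × 2 (scale by 2 for the 2 C6H6(l)): (2)·(-3267.4) = -6534.8 kJ
(b) reversed (reverse to put C4H10(g) on the product side): +2877.4 kJ
Combining the equations, ΔH_rxn = (-6534.8) + (+2877.4) = -3657.4 kJ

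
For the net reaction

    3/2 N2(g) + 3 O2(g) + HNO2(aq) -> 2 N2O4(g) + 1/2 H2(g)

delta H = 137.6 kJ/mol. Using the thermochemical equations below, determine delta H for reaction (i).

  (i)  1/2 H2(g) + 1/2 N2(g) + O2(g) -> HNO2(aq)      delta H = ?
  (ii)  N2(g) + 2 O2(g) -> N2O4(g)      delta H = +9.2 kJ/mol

delta H = -119.2 kJ/mol

(i) reversed (HNO2(aq) must end up as a reactant): contributes −x
(ii) × 2 (scale by 2 for the 2 N2O4(g)): (2)·(+9.2) = +18.4 kJ/mol
+137.6 = (+18.4) − x
x = (+137.6 − (+18.4)) / (-1) = -119.2 kJ/mol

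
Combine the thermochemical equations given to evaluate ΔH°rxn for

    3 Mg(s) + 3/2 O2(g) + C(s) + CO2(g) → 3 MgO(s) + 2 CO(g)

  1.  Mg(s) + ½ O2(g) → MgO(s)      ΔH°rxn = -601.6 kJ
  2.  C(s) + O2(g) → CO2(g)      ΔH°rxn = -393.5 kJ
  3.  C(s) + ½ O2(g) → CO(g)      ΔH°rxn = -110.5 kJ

ΔH°rxn = -1632.3 kJ

eq. 1 × 3: (3)·(-601.6) = -1804.8 kJ
eq. 2 reversed: +393.5 kJ
eq. 3 × 2: (2)·(-110.5) = -221.0 kJ
ΔH°rxn = (3)·(-601.6) + (-1)·(-393.5) + (2)·(-110.5) = -1632.3 kJ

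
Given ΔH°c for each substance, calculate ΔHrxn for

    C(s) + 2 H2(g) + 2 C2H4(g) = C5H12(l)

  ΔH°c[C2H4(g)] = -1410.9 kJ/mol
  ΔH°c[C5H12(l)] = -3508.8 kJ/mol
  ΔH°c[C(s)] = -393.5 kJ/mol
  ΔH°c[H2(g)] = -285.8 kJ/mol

With combustion enthalpies, reactants minus products:
= [1·(-393.5) + 2·(-285.8) + 2·(-1410.9)] − [1·(-3508.8)]
= -278.1 kJ/mol

ΔHrxn = -278.1 kJ/mol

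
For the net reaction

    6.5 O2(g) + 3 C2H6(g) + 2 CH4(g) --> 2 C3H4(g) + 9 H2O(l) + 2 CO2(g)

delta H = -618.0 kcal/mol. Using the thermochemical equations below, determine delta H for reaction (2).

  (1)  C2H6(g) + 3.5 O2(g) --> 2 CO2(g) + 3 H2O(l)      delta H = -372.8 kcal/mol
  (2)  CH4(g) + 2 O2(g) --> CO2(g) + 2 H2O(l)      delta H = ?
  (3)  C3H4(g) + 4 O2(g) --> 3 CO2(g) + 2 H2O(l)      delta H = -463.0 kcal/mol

delta H = -212.8 kcal/mol

(1) × 3: (3)·(-372.8) = -1118.4 kcal/mol
(2) × 2: contributes 2·x
(3) reversed and × 2: (-2)·(-463.0) = +926.0 kcal/mol
-618.0 = (-1118.4) + (+926.0) + 2·x
x = (-618.0 − (-192.4)) / (2) = -212.8 kcal/mol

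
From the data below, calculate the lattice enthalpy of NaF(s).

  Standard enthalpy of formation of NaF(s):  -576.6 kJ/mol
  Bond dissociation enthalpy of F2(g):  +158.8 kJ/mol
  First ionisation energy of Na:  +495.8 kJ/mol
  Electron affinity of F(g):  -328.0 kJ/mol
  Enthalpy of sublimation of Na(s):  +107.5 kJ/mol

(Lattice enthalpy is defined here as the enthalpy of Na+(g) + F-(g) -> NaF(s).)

ΔHf° = 1·ΔHsub + 1·(ΣIE) + 1/2·D(F2) + 1·EA + U
-576.6 = 1·(+107.5) + 1·(+495.8) + 1/2·(+158.8) + 1·(-328.0) + U
U = -576.6 − (+354.7) = -931.3 kJ/mol

U = -931.3 kJ/mol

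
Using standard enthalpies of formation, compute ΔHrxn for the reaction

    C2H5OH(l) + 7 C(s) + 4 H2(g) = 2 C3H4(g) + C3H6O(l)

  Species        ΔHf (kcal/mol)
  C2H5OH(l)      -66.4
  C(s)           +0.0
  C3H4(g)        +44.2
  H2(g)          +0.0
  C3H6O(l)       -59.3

ΔHrxn = 95.5 kcal/mol

Products: 2·(+44.2) + 1·(-59.3) = +29.1
Reactants: 1·(-66.4) + 7·(+0.0) + 4·(+0.0) = -66.4
ΔHrxn = (+29.1) − (-66.4) = 95.5 kcal/mol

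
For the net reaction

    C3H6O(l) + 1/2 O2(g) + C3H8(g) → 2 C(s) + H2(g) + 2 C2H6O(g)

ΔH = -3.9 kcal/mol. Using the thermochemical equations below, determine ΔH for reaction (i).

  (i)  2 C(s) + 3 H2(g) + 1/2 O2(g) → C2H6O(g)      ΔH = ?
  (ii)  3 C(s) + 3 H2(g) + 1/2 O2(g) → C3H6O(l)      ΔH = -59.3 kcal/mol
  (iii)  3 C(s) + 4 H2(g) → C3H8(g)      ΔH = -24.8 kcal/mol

ΔH = -44.0 kcal/mol

(i) × 2 (×2 to match 2 C2H6O(g) in the target): contributes 2·x
(ii) reversed (reverse to put C3H6O(l) on the reactant side): +59.3 kcal/mol
(iii) reversed (C3H8(g) must end up as a reactant): +24.8 kcal/mol
-3.9 = (+59.3) + (+24.8) + 2·x
x = (-3.9 − (+84.1)) / (2) = -44.0 kcal/mol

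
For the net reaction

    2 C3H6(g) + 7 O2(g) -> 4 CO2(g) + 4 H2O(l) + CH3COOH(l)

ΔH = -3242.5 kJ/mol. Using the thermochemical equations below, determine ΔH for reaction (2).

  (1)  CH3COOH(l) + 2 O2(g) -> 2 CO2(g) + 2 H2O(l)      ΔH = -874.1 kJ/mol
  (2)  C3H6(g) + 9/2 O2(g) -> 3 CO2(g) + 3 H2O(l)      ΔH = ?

ΔH = -2058.3 kJ/mol

(1) reversed (reverse to put CH3COOH(l) on the product side): +874.1 kJ/mol
(2) × 2 (×2 to match 2 C3H6(g) in the target): contributes 2·x
-3242.5 = (+874.1) + 2·x
x = (-3242.5 − (+874.1)) / (2) = -2058.3 kJ/mol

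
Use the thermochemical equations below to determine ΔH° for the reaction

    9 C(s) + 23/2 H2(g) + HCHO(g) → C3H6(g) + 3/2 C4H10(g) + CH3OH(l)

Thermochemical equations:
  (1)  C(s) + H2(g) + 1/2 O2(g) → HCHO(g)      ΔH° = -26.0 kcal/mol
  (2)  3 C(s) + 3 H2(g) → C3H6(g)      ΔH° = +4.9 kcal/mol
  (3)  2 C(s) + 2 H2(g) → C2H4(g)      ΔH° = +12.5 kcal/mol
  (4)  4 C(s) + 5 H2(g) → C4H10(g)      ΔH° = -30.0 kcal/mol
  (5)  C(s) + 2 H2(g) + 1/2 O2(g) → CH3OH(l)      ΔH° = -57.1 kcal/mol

(1) reversed (HCHO(g) must end up as a reactant): +26.0 kcal/mol
(2) as written (C3H6(g) already on the product side): +4.9 kcal/mol
(3): not needed (C2H4(g) appears nowhere else).
(4) × 3/2 (scale by 3/2 for the 3/2 C4H10(g)): (3/2)·(-30.0) = -45.0 kcal/mol
(5) as written (CH3OH(l) already on the product side): -57.1 kcal/mol
ΔH° = (-1)·(-26.0) + (1)·(+4.9) + (3/2)·(-30.0) + (1)·(-57.1) = -71.2 kcal/mol

ΔH° = -71.2 kcal/mol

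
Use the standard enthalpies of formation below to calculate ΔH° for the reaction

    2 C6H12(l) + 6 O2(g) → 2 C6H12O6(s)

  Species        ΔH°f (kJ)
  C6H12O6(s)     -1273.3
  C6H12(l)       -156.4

ΔH°rxn = Σ nΔHf°(products) − Σ nΔHf°(reactants).
Products: 2·(-1273.3) = -2546.6
Reactants: 2·(-156.4) + 6·(+0.0) = -312.8
ΔH° = (-2546.6) − (-312.8) = -2233.8 kJ

ΔH° = -2233.8 kJ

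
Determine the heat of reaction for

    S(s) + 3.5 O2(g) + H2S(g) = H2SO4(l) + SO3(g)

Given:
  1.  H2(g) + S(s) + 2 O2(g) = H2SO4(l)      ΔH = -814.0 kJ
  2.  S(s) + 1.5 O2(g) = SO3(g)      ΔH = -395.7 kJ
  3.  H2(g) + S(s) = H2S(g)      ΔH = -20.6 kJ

ΔH = -1189.1 kJ

eq. 1 as written (H2SO4(l) already on the product side): -814.0 kJ
eq. 2 as written (SO3(g) already on the product side): -395.7 kJ
eq. 3 reversed (H2S(g) must end up as a reactant): +20.6 kJ
ΔH = (1)·(-814.0) + (1)·(-395.7) + (-1)·(-20.6) = -1189.1 kJ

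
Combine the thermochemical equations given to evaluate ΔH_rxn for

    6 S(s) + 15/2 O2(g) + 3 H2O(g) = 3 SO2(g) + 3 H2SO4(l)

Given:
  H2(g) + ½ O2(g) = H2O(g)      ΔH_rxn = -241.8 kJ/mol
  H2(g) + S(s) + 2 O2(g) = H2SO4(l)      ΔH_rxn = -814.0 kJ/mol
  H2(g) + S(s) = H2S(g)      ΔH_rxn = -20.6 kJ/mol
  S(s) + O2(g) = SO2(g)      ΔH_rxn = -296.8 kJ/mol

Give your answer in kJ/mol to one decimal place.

equation 1 reversed and × 3 (H2O(g) must end up as a reactant; ×3 to match 3 H2O(g) in the target): (-3)·(-241.8) = +725.4 kJ/mol
equation 2 × 3 (scale by 3 for the 3 H2SO4(l)): (3)·(-814.0) = -2442.0 kJ/mol
equation 3: not needed (H2S(g) appears nowhere else).
equation 4 × 3 (×3 to match 3 SO2(g) in the target): (3)·(-296.8) = -890.4 kJ/mol
Combining the equations, ΔH_rxn = (+725.4) + (-2442.0) + (-890.4) = -2607.0 kJ/mol

ΔH_rxn = -2607.0 kJ/mol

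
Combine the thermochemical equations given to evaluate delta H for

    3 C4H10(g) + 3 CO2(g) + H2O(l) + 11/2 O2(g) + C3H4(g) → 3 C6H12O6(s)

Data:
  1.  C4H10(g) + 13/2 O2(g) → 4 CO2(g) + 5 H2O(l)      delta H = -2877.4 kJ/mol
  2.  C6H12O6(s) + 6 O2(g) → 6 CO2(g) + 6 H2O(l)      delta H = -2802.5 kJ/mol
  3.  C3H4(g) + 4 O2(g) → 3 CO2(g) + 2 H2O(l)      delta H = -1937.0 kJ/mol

delta H = -2161.7 kJ/mol

eq. 1 × 3 (scale by 3 for the 3 C4H10(g)): (3)·(-2877.4) = -8632.2 kJ/mol
eq. 2 reversed and × 3 (C6H12O6(s) must end up as a product; scale by 3 for the 3 C6H12O6(s)): (-3)·(-2802.5) = +8407.5 kJ/mol
eq. 3 as written (C3H4(g) already on the reactant side): -1937.0 kJ/mol
By Hess's law, delta H = (3)·(-2877.4) + (-3)·(-2802.5) + (1)·(-1937.0) = -2161.7 kJ/mol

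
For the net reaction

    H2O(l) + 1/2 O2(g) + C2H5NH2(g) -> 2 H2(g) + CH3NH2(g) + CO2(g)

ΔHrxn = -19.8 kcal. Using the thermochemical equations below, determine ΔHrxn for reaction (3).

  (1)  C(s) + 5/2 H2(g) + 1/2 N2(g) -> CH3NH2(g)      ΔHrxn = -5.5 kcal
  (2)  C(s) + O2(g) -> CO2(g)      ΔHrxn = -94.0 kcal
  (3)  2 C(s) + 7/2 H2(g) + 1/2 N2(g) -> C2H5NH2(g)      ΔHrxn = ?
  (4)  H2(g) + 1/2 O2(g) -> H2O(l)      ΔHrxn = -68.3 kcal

ΔHrxn = -11.4 kcal

(1) as written: -5.5 kcal
(2) as written: -94.0 kcal
(3) reversed: contributes −x
(4) reversed: +68.3 kcal
-19.8 = (-5.5) + (-94.0) + (+68.3) − x
x = (-19.8 − (-31.2)) / (-1) = -11.4 kcal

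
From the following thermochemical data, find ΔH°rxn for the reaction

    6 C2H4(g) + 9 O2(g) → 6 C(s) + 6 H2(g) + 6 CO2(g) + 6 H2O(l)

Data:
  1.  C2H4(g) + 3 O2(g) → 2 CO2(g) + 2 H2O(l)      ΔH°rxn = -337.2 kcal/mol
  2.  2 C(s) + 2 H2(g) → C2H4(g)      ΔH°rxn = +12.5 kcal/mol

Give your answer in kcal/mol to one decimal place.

ΔH°rxn = -1049.1 kcal/mol

eq. 1 × 3 (scale by 3 for the 6 CO2(g)): (3)·(-337.2) = -1011.6 kcal/mol
eq. 2 reversed and × 3 (reverse to put C(s) on the product side; ×3 to match 6 C(s) in the target): (-3)·(+12.5) = -37.5 kcal/mol
Summing the manipulated equations, ΔH°rxn = (-1011.6) + (-37.5) = -1049.1 kcal/mol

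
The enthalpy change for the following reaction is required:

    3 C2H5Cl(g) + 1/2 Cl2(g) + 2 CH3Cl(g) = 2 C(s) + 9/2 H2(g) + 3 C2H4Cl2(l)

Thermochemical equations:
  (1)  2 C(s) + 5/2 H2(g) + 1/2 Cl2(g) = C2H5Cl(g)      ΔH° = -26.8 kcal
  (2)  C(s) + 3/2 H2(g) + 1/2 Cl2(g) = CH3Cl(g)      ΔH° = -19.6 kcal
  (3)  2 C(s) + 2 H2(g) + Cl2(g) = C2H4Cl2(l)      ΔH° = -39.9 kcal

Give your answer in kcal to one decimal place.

(1) reversed and × 3: (-3)·(-26.8) = +80.4 kcal
(2) reversed and × 2: (-2)·(-19.6) = +39.2 kcal
(3) × 3: (3)·(-39.9) = -119.7 kcal
Combining the equations, ΔH° = (+80.4) + (+39.2) + (-119.7) = -0.1 kcal

ΔH° = -0.1 kcal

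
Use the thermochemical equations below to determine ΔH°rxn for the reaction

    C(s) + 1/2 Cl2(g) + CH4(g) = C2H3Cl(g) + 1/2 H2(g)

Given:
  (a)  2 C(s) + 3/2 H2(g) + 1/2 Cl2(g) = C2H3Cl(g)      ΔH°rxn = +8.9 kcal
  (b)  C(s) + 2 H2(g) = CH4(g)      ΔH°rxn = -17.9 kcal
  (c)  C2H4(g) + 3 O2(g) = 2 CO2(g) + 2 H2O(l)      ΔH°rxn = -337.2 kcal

ΔH°rxn = 26.8 kcal

(a) as written: +8.9 kcal
(b) reversed: +17.9 kcal
(c): not needed.
Combining the equations, ΔH°rxn = (1)·(+8.9) + (-1)·(-17.9) = 26.8 kcal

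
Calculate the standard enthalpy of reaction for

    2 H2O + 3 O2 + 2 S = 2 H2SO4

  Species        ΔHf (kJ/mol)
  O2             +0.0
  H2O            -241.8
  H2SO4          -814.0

ΔH°rxn = Σ nΔHf°(products) − Σ nΔHf°(reactants).
Products: 2·(-814.0) = -1628.0
Reactants: 2·(-241.8) + 3·(+0.0) + 2·(+0.0) = -483.6
ΔH_rxn = (-1628.0) − (-483.6) = -1144.4 kJ/mol

ΔH_rxn = -1144.4 kJ/mol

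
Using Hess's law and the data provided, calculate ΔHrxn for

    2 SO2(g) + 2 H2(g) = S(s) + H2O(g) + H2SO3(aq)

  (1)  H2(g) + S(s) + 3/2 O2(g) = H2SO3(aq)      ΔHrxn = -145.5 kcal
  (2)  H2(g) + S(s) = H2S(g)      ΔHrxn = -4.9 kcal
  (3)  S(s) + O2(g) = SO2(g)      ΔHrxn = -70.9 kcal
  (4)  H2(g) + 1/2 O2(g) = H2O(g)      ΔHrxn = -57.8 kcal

(1) as written (H2SO3(aq) already on the product side): -145.5 kcal
(2): not needed (H2S(g) appears nowhere else).
(3) reversed and × 2 (SO2(g) must end up as a reactant; ×2 to match 2 SO2(g) in the target): (-2)·(-70.9) = +141.8 kcal
(4) as written (H2O(g) already on the product side): -57.8 kcal
ΔHrxn = (-145.5) + (+141.8) + (-57.8) = -61.5 kcal

ΔHrxn = -61.5 kcal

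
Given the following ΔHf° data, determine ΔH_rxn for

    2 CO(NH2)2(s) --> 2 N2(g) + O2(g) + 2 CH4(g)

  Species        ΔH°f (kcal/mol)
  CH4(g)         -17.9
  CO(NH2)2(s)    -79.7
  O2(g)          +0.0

Products: 2·(+0.0) + 1·(+0.0) + 2·(-17.9) = -35.8
Reactants: 2·(-79.7) = -159.4
ΔH_rxn = (-35.8) − (-159.4) = 123.6 kcal/mol

ΔH_rxn = 123.6 kcal/mol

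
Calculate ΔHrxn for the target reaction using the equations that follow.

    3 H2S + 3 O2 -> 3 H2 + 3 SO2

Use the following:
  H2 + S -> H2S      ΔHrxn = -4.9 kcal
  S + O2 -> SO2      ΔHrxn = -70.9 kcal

ΔHrxn = -198.0 kcal

equation 1 reversed and × 3 (reverse to put H2S on the reactant side; scale by 3 for the 3 H2S): (-3)·(-4.9) = +14.7 kcal
equation 2 × 3 (scale by 3 for the 3 SO2): (3)·(-70.9) = -212.7 kcal
Summing the manipulated equations, ΔHrxn = (-3)·(-4.9) + (3)·(-70.9) = -198.0 kcal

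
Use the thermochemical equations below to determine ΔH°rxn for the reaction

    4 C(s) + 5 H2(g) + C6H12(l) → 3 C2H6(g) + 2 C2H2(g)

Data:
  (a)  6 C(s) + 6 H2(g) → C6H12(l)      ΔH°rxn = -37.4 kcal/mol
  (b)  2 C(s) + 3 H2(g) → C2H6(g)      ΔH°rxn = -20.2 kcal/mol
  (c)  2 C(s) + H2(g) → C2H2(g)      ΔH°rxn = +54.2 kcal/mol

(a) reversed: +37.4 kcal/mol
(b) × 3: (3)·(-20.2) = -60.6 kcal/mol
(c) × 2: (2)·(+54.2) = +108.4 kcal/mol
ΔH°rxn = (+37.4) + (-60.6) + (+108.4) = 85.2 kcal/mol

ΔH°rxn = 85.2 kcal/mol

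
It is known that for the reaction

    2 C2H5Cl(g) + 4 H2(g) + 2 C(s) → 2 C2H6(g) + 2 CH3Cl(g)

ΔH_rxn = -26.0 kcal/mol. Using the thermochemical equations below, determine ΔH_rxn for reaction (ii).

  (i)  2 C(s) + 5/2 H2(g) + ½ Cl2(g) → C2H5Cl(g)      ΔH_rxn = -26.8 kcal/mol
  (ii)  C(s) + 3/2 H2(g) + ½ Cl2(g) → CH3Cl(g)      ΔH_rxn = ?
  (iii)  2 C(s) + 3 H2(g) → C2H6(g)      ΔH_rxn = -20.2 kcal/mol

ΔH_rxn = -19.6 kcal/mol

(i) reversed and × 2: (-2)·(-26.8) = +53.6 kcal/mol
(ii) × 2: contributes 2·x
(iii) × 2: (2)·(-20.2) = -40.4 kcal/mol
-26.0 = (+53.6) + (-40.4) + 2·x
x = (-26.0 − (+13.2)) / (2) = -19.6 kcal/mol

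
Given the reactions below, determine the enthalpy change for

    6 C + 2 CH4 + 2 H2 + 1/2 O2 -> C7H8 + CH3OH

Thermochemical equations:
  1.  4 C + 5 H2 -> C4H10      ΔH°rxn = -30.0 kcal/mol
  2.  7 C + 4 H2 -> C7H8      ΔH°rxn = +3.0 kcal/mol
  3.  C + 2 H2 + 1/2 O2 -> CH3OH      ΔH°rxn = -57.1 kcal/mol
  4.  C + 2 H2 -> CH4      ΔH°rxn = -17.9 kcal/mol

eq. 1: not needed (C4H10 appears nowhere else).
eq. 2 as written (C7H8 already on the product side): +3.0 kcal/mol
eq. 3 as written (CH3OH already on the product side): -57.1 kcal/mol
eq. 4 reversed and × 2 (reverse to put CH4 on the reactant side; ×2 to match 2 CH4 in the target): (-2)·(-17.9) = +35.8 kcal/mol
Summing the manipulated equations, ΔH°rxn = (+3.0) + (-57.1) + (+35.8) = -18.3 kcal/mol

ΔH°rxn = -18.3 kcal/mol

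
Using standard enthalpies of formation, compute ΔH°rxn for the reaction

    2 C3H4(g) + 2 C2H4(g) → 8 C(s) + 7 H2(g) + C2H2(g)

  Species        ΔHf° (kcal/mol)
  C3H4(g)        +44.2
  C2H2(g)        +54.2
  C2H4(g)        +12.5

ΔH°rxn = -59.2 kcal/mol

Products: 8·(+0.0) + 7·(+0.0) + 1·(+54.2) = +54.2
Reactants: 2·(+44.2) + 2·(+12.5) = +113.4
ΔH°rxn = (+54.2) − (+113.4) = -59.2 kcal/mol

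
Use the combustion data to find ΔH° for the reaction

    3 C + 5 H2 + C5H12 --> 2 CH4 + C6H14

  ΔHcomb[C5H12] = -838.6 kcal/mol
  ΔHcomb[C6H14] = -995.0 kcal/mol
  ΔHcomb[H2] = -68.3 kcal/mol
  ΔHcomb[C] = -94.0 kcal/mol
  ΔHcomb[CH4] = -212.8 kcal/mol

With combustion enthalpies, reactants minus products:
= [3·(-94.0) + 5·(-68.3) + 1·(-838.6)] − [2·(-212.8) + 1·(-995.0)]
= -41.5 kcal/mol

ΔH° = -41.5 kcal/mol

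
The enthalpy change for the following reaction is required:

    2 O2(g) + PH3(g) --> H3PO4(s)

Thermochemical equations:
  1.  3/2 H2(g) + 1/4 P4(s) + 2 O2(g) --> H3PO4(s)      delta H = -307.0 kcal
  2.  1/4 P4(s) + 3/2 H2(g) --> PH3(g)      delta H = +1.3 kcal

delta H = -308.3 kcal

eq. 1 as written (H3PO4(s) already on the product side): -307.0 kcal
eq. 2 reversed (PH3(g) must end up as a reactant): -1.3 kcal
delta H = (1)·(-307.0) + (-1)·(+1.3) = -308.3 kcal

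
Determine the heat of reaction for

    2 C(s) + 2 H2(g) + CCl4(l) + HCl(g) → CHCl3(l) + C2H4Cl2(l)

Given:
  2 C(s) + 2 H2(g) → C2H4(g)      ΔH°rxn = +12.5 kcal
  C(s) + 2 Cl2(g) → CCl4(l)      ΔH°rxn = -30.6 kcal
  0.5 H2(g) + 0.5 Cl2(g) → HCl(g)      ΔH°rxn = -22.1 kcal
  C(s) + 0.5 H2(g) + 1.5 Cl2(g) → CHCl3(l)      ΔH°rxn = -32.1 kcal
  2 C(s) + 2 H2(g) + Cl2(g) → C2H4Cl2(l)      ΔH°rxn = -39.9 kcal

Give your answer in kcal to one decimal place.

ΔH°rxn = -19.3 kcal

equation 1: not needed (C2H4(g) appears nowhere else).
equation 2 reversed (reverse to put CCl4(l) on the reactant side): +30.6 kcal
equation 3 reversed (reverse to put HCl(g) on the reactant side): +22.1 kcal
equation 4 as written (CHCl3(l) already on the product side): -32.1 kcal
equation 5 as written (C2H4Cl2(l) already on the product side): -39.9 kcal
Combining the equations, ΔH°rxn = (-1)·(-30.6) + (-1)·(-22.1) + (1)·(-32.1) + (1)·(-39.9) = -19.3 kcal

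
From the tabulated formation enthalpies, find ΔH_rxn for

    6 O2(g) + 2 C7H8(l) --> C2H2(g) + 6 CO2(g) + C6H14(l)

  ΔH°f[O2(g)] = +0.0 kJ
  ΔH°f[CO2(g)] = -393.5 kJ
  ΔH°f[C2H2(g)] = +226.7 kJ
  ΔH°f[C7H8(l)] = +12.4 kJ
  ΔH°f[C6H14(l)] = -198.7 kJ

ΔH_rxn = -2357.8 kJ

ΔH°rxn = Σ nΔHf°(products) − Σ nΔHf°(reactants).
Products: 1·(+226.7) + 6·(-393.5) + 1·(-198.7) = -2333.0
Reactants: 6·(+0.0) + 2·(+12.4) = +24.8
ΔH_rxn = (-2333.0) − (+24.8) = -2357.8 kJ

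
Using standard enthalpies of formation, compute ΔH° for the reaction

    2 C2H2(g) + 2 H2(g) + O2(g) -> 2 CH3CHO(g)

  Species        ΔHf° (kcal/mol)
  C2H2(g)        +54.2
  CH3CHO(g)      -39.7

ΔH°rxn = Σ nΔHf°(products) − Σ nΔHf°(reactants).
Products: 2·(-39.7) = -79.4
Reactants: 2·(+54.2) + 2·(+0.0) + 1·(+0.0) = +108.4
ΔH° = (-79.4) − (+108.4) = -187.8 kcal/mol

ΔH° = -187.8 kcal/mol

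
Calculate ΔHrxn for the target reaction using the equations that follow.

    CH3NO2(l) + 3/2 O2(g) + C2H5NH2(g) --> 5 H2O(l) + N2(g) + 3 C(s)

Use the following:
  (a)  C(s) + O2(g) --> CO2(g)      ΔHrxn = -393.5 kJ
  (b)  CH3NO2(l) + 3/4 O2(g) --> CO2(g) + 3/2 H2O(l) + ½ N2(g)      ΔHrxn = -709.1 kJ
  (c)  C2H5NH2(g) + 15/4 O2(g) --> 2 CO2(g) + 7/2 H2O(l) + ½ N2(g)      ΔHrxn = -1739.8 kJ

(a) reversed and × 3: (-3)·(-393.5) = +1180.5 kJ
(b) as written: -709.1 kJ
(c) as written: -1739.8 kJ
By Hess's law, ΔHrxn = (-3)·(-393.5) + (1)·(-709.1) + (1)·(-1739.8) = -1268.4 kJ

ΔHrxn = -1268.4 kJ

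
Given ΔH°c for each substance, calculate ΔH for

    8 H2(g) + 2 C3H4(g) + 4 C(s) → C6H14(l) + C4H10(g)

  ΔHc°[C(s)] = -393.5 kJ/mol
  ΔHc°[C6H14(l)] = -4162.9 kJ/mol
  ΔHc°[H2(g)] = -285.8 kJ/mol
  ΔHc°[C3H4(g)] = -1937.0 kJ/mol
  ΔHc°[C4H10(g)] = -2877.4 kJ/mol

ΔH = -694.1 kJ/mol

Using ΔH = Σ nΔHc°(reactants) − Σ nΔHc°(products):
= [8·(-285.8) + 2·(-1937.0) + 4·(-393.5)] − [1·(-4162.9) + 1·(-2877.4)]
= -694.1 kJ/mol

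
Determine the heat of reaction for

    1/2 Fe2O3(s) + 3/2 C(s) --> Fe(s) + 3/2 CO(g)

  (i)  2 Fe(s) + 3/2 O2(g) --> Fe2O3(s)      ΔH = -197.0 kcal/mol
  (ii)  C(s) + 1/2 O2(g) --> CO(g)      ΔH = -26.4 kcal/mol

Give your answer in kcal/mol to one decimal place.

ΔH = 58.9 kcal/mol

(i) reversed and × 1/2 (reverse to put Fe2O3(s) on the reactant side; ×1/2 to match 1/2 Fe2O3(s) in the target): (-1/2)·(-197.0) = +98.5 kcal/mol
(ii) × 3/2 (×3/2 to match 3/2 CO(g) in the target): (3/2)·(-26.4) = -39.6 kcal/mol
Summing the manipulated equations, ΔH = (+98.5) + (-39.6) = 58.9 kcal/mol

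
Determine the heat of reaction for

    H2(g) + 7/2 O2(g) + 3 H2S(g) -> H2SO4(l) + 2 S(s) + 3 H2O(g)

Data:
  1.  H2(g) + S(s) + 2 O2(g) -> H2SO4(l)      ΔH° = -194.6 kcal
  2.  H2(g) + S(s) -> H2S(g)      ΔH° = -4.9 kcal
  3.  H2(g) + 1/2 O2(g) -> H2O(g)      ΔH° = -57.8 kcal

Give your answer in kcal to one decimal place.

eq. 1 as written (H2SO4(l) already on the product side): -194.6 kcal
eq. 2 reversed and × 3 (H2S(g) must end up as a reactant; ×3 to match 3 H2S(g) in the target): (-3)·(-4.9) = +14.7 kcal
eq. 3 × 3 (×3 to match 3 H2O(g) in the target): (3)·(-57.8) = -173.4 kcal
ΔH° = (-194.6) + (+14.7) + (-173.4) = -353.3 kcal

ΔH° = -353.3 kcal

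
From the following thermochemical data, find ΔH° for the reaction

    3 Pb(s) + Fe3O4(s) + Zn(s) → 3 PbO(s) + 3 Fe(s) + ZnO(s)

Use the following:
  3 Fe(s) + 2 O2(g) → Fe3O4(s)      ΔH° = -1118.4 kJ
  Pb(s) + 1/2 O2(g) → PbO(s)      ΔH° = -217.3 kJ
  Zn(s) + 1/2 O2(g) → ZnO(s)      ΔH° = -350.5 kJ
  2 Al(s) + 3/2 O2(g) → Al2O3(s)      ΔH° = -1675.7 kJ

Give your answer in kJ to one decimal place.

equation 1 reversed (Fe3O4(s) must end up as a reactant): +1118.4 kJ
equation 2 × 3 (scale by 3 for the 3 PbO(s)): (3)·(-217.3) = -651.9 kJ
equation 3 as written (ZnO(s) already on the product side): -350.5 kJ
equation 4: not needed (Al2O3(s) appears nowhere else).
ΔH° = (+1118.4) + (-651.9) + (-350.5) = 116.0 kJ

ΔH° = 116.0 kJ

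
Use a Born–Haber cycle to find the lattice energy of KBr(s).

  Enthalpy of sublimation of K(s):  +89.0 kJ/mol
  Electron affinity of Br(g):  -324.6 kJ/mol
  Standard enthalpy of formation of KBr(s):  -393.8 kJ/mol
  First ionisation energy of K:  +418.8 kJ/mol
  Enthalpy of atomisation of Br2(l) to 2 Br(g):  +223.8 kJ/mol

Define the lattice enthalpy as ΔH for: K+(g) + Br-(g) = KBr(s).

U = -688.9 kJ/mol

ΔHf° = 1·ΔHsub + 1·(ΣIE) + 1/2·D(Br2) + 1·EA + U
-393.8 = 1·(+89.0) + 1·(+418.8) + 1/2·(+223.8) + 1·(-324.6) + U
U = -393.8 − (+295.1) = -688.9 kJ/mol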